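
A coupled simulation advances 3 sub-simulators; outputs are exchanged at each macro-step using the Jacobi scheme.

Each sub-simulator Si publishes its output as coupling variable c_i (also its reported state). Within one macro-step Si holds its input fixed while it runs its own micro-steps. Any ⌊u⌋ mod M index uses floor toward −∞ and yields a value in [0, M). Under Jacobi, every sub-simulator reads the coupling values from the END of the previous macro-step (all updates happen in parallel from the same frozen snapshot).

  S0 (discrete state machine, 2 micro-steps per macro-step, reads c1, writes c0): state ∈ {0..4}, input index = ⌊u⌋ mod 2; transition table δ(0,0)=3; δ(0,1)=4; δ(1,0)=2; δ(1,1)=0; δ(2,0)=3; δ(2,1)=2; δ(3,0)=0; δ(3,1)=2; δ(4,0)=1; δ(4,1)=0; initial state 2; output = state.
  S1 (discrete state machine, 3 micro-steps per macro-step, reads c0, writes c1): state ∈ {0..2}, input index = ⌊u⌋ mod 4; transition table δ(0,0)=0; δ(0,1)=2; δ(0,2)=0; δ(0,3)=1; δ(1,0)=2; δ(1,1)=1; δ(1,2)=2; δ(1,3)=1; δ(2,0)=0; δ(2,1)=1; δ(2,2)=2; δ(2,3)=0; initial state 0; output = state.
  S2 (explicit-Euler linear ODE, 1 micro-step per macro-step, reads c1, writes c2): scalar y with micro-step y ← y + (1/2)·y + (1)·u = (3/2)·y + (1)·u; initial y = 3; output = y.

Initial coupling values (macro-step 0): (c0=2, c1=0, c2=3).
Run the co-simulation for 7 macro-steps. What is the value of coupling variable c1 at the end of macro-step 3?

macro 1: S0 reads c1=0 → after 2×micro: 0; S1 reads c0=2 → after 3×micro: 0; S2 reads c1=0 → after 1×micro: 9/2 ⇒ (c0=0, c1=0, c2=9/2)
macro 2: S0 reads c1=0 → after 2×micro: 0; S1 reads c0=0 → after 3×micro: 0; S2 reads c1=0 → after 1×micro: 27/4 ⇒ (c0=0, c1=0, c2=27/4)
macro 3: S0 reads c1=0 → after 2×micro: 0; S1 reads c0=0 → after 3×micro: 0; S2 reads c1=0 → after 1×micro: 81/8 ⇒ (c0=0, c1=0, c2=81/8)
macro 4: S0 reads c1=0 → after 2×micro: 0; S1 reads c0=0 → after 3×micro: 0; S2 reads c1=0 → after 1×micro: 243/16 ⇒ (c0=0, c1=0, c2=243/16)
macro 5: S0 reads c1=0 → after 2×micro: 0; S1 reads c0=0 → after 3×micro: 0; S2 reads c1=0 → after 1×micro: 729/32 ⇒ (c0=0, c1=0, c2=729/32)
macro 6: S0 reads c1=0 → after 2×micro: 0; S1 reads c0=0 → after 3×micro: 0; S2 reads c1=0 → after 1×micro: 2187/64 ⇒ (c0=0, c1=0, c2=2187/64)
macro 7: S0 reads c1=0 → after 2×micro: 0; S1 reads c0=0 → after 3×micro: 0; S2 reads c1=0 → after 1×micro: 6561/128 ⇒ (c0=0, c1=0, c2=6561/128)

c1 at macro-step 3 = 0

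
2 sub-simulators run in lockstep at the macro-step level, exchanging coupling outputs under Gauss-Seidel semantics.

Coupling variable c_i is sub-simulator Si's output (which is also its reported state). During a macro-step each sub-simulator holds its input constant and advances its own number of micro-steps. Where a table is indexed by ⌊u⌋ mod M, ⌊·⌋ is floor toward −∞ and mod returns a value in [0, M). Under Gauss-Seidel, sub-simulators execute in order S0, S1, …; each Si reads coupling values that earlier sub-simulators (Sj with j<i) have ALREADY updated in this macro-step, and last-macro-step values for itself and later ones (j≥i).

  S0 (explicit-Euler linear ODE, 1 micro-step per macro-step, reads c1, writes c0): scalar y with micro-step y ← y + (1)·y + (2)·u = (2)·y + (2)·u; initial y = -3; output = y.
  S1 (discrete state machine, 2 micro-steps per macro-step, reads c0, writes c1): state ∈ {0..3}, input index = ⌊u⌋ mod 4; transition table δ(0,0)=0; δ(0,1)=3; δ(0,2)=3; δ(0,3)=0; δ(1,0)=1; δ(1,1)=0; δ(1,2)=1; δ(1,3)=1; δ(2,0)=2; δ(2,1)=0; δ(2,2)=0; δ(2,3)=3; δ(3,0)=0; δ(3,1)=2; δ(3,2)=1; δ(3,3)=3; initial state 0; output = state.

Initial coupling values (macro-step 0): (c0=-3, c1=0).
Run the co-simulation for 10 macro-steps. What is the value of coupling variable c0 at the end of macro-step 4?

c0 at macro-step 4 = -34

macro 1: S0 reads c1=0 → after 1×micro: -6; S1 reads c0=-6 → after 2×micro: 1 ⇒ (c0=-6, c1=1)
macro 2: S0 reads c1=1 → after 1×micro: -10; S1 reads c0=-10 → after 2×micro: 1 ⇒ (c0=-10, c1=1)
macro 3: S0 reads c1=1 → after 1×micro: -18; S1 reads c0=-18 → after 2×micro: 1 ⇒ (c0=-18, c1=1)
macro 4: S0 reads c1=1 → after 1×micro: -34; S1 reads c0=-34 → after 2×micro: 1 ⇒ (c0=-34, c1=1)
macro 5: S0 reads c1=1 → after 1×micro: -66; S1 reads c0=-66 → after 2×micro: 1 ⇒ (c0=-66, c1=1)
macro 6: S0 reads c1=1 → after 1×micro: -130; S1 reads c0=-130 → after 2×micro: 1 ⇒ (c0=-130, c1=1)
macro 7: S0 reads c1=1 → after 1×micro: -258; S1 reads c0=-258 → after 2×micro: 1 ⇒ (c0=-258, c1=1)
macro 8: S0 reads c1=1 → after 1×micro: -514; S1 reads c0=-514 → after 2×micro: 1 ⇒ (c0=-514, c1=1)
macro 9: S0 reads c1=1 → after 1×micro: -1026; S1 reads c0=-1026 → after 2×micro: 1 ⇒ (c0=-1026, c1=1)
macro 10: S0 reads c1=1 → after 1×micro: -2050; S1 reads c0=-2050 → after 2×micro: 1 ⇒ (c0=-2050, c1=1)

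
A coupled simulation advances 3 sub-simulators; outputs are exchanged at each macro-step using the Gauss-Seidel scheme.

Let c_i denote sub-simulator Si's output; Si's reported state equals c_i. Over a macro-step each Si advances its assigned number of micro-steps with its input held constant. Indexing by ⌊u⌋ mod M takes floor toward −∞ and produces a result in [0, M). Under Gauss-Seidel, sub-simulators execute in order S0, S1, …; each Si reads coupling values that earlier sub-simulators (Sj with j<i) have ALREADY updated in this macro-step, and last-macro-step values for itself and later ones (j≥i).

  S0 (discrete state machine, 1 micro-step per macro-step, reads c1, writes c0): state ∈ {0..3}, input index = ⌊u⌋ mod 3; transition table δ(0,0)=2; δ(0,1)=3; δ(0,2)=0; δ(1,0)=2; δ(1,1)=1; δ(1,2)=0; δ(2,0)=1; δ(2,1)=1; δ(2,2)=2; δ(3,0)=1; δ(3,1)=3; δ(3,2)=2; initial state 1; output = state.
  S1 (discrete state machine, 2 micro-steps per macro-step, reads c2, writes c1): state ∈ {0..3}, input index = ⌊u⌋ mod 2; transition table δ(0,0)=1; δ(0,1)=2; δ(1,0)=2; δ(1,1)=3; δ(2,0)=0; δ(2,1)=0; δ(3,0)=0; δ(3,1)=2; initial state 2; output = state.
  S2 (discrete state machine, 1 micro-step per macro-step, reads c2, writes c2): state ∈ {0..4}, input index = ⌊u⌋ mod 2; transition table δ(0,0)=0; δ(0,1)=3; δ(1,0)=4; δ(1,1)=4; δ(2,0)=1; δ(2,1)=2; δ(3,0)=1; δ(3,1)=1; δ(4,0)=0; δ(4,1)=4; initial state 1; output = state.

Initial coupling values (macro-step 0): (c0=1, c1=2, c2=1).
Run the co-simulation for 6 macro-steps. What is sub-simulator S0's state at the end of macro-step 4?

S0 state at macro-step 4 = 1

macro 1: S0 reads c1=2 → after 1×micro: 0; S1 reads c2=1 → after 2×micro: 2; S2 reads c2=1 → after 1×micro: 4 ⇒ (c0=0, c1=2, c2=4)
macro 2: S0 reads c1=2 → after 1×micro: 0; S1 reads c2=4 → after 2×micro: 1; S2 reads c2=4 → after 1×micro: 0 ⇒ (c0=0, c1=1, c2=0)
macro 3: S0 reads c1=1 → after 1×micro: 3; S1 reads c2=0 → after 2×micro: 0; S2 reads c2=0 → after 1×micro: 0 ⇒ (c0=3, c1=0, c2=0)
macro 4: S0 reads c1=0 → after 1×micro: 1; S1 reads c2=0 → after 2×micro: 2; S2 reads c2=0 → after 1×micro: 0 ⇒ (c0=1, c1=2, c2=0)
macro 5: S0 reads c1=2 → after 1×micro: 0; S1 reads c2=0 → after 2×micro: 1; S2 reads c2=0 → after 1×micro: 0 ⇒ (c0=0, c1=1, c2=0)
macro 6: S0 reads c1=1 → after 1×micro: 3; S1 reads c2=0 → after 2×micro: 0; S2 reads c2=0 → after 1×micro: 0 ⇒ (c0=3, c1=0, c2=0)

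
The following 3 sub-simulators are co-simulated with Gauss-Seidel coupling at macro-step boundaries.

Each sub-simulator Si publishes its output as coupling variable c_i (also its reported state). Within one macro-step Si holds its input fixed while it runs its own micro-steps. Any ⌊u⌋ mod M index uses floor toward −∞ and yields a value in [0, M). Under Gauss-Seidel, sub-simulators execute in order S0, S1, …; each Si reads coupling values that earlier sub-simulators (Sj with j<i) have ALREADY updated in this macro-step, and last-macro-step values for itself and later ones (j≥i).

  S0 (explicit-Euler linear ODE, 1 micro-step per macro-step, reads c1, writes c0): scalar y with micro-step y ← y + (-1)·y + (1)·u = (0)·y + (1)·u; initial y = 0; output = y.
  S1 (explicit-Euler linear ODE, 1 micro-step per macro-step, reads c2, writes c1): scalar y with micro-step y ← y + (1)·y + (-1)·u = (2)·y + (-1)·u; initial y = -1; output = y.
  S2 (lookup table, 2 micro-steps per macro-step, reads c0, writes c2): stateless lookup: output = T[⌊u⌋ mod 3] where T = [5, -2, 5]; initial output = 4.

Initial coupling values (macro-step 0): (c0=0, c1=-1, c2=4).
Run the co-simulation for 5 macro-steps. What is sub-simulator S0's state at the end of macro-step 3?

macro 1: S0 reads c1=-1 → after 1×micro: -1; S1 reads c2=4 → after 1×micro: -6; S2 reads c0=-1 → after 2×micro: 5 ⇒ (c0=-1, c1=-6, c2=5)
macro 2: S0 reads c1=-6 → after 1×micro: -6; S1 reads c2=5 → after 1×micro: -17; S2 reads c0=-6 → after 2×micro: 5 ⇒ (c0=-6, c1=-17, c2=5)
macro 3: S0 reads c1=-17 → after 1×micro: -17; S1 reads c2=5 → after 1×micro: -39; S2 reads c0=-17 → after 2×micro: -2 ⇒ (c0=-17, c1=-39, c2=-2)
macro 4: S0 reads c1=-39 → after 1×micro: -39; S1 reads c2=-2 → after 1×micro: -76; S2 reads c0=-39 → after 2×micro: 5 ⇒ (c0=-39, c1=-76, c2=5)
macro 5: S0 reads c1=-76 → after 1×micro: -76; S1 reads c2=5 → after 1×micro: -157; S2 reads c0=-76 → after 2×micro: 5 ⇒ (c0=-76, c1=-157, c2=5)

S0 state at macro-step 3 = -17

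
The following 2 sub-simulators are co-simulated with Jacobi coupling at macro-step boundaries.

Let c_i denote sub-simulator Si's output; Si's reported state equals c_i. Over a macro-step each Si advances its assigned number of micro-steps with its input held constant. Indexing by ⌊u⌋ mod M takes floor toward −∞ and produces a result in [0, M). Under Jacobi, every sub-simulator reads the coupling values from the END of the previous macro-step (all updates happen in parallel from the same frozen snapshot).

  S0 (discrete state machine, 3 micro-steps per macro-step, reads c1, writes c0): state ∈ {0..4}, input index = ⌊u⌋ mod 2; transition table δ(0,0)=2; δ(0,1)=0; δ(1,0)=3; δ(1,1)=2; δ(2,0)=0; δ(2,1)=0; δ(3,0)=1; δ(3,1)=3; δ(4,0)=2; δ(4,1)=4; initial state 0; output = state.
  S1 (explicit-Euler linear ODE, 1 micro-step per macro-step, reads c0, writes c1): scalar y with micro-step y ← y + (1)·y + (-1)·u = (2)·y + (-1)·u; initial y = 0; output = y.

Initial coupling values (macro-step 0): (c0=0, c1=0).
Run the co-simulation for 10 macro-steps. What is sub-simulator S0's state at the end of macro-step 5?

macro 1: S0 reads c1=0 → after 3×micro: 2; S1 reads c0=0 → after 1×micro: 0 ⇒ (c0=2, c1=0)
macro 2: S0 reads c1=0 → after 3×micro: 0; S1 reads c0=2 → after 1×micro: -2 ⇒ (c0=0, c1=-2)
macro 3: S0 reads c1=-2 → after 3×micro: 2; S1 reads c0=0 → after 1×micro: -4 ⇒ (c0=2, c1=-4)
macro 4: S0 reads c1=-4 → after 3×micro: 0; S1 reads c0=2 → after 1×micro: -10 ⇒ (c0=0, c1=-10)
macro 5: S0 reads c1=-10 → after 3×micro: 2; S1 reads c0=0 → after 1×micro: -20 ⇒ (c0=2, c1=-20)
macro 6: S0 reads c1=-20 → after 3×micro: 0; S1 reads c0=2 → after 1×micro: -42 ⇒ (c0=0, c1=-42)
macro 7: S0 reads c1=-42 → after 3×micro: 2; S1 reads c0=0 → after 1×micro: -84 ⇒ (c0=2, c1=-84)
macro 8: S0 reads c1=-84 → after 3×micro: 0; S1 reads c0=2 → after 1×micro: -170 ⇒ (c0=0, c1=-170)
macro 9: S0 reads c1=-170 → after 3×micro: 2; S1 reads c0=0 → after 1×micro: -340 ⇒ (c0=2, c1=-340)
macro 10: S0 reads c1=-340 → after 3×micro: 0; S1 reads c0=2 → after 1×micro: -682 ⇒ (c0=0, c1=-682)

S0 state at macro-step 5 = 2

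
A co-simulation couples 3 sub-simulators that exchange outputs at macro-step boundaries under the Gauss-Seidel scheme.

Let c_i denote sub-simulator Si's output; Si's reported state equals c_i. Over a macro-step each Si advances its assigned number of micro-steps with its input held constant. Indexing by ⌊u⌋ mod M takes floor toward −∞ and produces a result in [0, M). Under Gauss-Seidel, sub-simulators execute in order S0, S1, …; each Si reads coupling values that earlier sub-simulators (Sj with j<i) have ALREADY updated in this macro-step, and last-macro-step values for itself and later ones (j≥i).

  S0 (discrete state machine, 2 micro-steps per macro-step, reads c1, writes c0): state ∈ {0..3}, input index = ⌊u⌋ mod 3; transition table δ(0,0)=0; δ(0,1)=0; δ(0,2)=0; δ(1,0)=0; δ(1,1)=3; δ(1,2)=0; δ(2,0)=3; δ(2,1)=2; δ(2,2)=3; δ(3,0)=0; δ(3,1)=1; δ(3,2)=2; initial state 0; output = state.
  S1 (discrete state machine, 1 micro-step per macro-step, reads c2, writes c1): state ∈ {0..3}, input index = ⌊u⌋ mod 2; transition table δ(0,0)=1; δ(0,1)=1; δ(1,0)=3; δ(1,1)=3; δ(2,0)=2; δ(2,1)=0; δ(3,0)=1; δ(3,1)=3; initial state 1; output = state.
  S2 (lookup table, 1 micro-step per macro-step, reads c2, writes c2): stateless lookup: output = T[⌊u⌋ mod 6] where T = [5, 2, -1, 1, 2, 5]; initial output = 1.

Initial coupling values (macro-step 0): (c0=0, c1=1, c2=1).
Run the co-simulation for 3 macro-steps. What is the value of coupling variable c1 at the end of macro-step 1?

c1 at macro-step 1 = 3

macro 1: S0 reads c1=1 → after 2×micro: 0; S1 reads c2=1 → after 1×micro: 3; S2 reads c2=1 → after 1×micro: 2 ⇒ (c0=0, c1=3, c2=2)
macro 2: S0 reads c1=3 → after 2×micro: 0; S1 reads c2=2 → after 1×micro: 1; S2 reads c2=2 → after 1×micro: -1 ⇒ (c0=0, c1=1, c2=-1)
macro 3: S0 reads c1=1 → after 2×micro: 0; S1 reads c2=-1 → after 1×micro: 3; S2 reads c2=-1 → after 1×micro: 5 ⇒ (c0=0, c1=3, c2=5)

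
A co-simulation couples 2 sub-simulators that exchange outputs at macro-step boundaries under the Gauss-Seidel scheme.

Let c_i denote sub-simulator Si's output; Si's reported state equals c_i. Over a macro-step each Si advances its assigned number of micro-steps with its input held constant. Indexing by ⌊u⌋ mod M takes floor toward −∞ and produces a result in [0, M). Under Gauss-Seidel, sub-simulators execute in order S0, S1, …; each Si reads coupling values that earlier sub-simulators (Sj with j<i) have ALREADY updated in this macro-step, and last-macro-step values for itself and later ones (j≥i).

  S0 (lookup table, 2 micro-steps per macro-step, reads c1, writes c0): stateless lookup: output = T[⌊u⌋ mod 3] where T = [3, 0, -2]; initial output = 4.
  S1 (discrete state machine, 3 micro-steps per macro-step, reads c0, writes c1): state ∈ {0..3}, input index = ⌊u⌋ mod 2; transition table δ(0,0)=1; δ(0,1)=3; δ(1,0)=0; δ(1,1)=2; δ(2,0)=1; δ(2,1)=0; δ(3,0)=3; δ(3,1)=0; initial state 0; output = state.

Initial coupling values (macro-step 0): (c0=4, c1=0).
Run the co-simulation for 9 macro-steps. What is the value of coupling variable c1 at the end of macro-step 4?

macro 1: S0 reads c1=0 → after 2×micro: 3; S1 reads c0=3 → after 3×micro: 3 ⇒ (c0=3, c1=3)
macro 2: S0 reads c1=3 → after 2×micro: 3; S1 reads c0=3 → after 3×micro: 0 ⇒ (c0=3, c1=0)
macro 3: S0 reads c1=0 → after 2×micro: 3; S1 reads c0=3 → after 3×micro: 3 ⇒ (c0=3, c1=3)
macro 4: S0 reads c1=3 → after 2×micro: 3; S1 reads c0=3 → after 3×micro: 0 ⇒ (c0=3, c1=0)
macro 5: S0 reads c1=0 → after 2×micro: 3; S1 reads c0=3 → after 3×micro: 3 ⇒ (c0=3, c1=3)
macro 6: S0 reads c1=3 → after 2×micro: 3; S1 reads c0=3 → after 3×micro: 0 ⇒ (c0=3, c1=0)
macro 7: S0 reads c1=0 → after 2×micro: 3; S1 reads c0=3 → after 3×micro: 3 ⇒ (c0=3, c1=3)
macro 8: S0 reads c1=3 → after 2×micro: 3; S1 reads c0=3 → after 3×micro: 0 ⇒ (c0=3, c1=0)
macro 9: S0 reads c1=0 → after 2×micro: 3; S1 reads c0=3 → after 3×micro: 3 ⇒ (c0=3, c1=3)

c1 at macro-step 4 = 0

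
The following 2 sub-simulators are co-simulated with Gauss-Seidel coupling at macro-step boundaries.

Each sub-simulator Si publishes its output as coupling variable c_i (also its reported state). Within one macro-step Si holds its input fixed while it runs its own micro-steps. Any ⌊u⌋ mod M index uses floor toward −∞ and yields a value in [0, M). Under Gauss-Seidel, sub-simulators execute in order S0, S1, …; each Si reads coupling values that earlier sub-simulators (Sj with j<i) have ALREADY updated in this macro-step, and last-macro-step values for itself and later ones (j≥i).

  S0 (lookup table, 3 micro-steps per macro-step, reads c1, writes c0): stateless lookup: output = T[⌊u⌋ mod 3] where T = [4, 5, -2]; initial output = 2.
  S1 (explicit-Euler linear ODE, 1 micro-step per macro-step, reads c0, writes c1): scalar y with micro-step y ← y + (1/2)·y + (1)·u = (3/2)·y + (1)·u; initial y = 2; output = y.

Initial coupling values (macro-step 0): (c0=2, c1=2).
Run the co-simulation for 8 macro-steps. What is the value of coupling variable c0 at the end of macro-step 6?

macro 1: S0 reads c1=2 → after 3×micro: -2; S1 reads c0=-2 → after 1×micro: 1 ⇒ (c0=-2, c1=1)
macro 2: S0 reads c1=1 → after 3×micro: 5; S1 reads c0=5 → after 1×micro: 13/2 ⇒ (c0=5, c1=13/2)
macro 3: S0 reads c1=13/2 → after 3×micro: 4; S1 reads c0=4 → after 1×micro: 55/4 ⇒ (c0=4, c1=55/4)
macro 4: S0 reads c1=55/4 → after 3×micro: 5; S1 reads c0=5 → after 1×micro: 205/8 ⇒ (c0=5, c1=205/8)
macro 5: S0 reads c1=205/8 → after 3×micro: 5; S1 reads c0=5 → after 1×micro: 695/16 ⇒ (c0=5, c1=695/16)
macro 6: S0 reads c1=695/16 → after 3×micro: 5; S1 reads c0=5 → after 1×micro: 2245/32 ⇒ (c0=5, c1=2245/32)
macro 7: S0 reads c1=2245/32 → after 3×micro: 5; S1 reads c0=5 → after 1×micro: 7055/64 ⇒ (c0=5, c1=7055/64)
macro 8: S0 reads c1=7055/64 → after 3×micro: -2; S1 reads c0=-2 → after 1×micro: 20909/128 ⇒ (c0=-2, c1=20909/128)

c0 at macro-step 6 = 5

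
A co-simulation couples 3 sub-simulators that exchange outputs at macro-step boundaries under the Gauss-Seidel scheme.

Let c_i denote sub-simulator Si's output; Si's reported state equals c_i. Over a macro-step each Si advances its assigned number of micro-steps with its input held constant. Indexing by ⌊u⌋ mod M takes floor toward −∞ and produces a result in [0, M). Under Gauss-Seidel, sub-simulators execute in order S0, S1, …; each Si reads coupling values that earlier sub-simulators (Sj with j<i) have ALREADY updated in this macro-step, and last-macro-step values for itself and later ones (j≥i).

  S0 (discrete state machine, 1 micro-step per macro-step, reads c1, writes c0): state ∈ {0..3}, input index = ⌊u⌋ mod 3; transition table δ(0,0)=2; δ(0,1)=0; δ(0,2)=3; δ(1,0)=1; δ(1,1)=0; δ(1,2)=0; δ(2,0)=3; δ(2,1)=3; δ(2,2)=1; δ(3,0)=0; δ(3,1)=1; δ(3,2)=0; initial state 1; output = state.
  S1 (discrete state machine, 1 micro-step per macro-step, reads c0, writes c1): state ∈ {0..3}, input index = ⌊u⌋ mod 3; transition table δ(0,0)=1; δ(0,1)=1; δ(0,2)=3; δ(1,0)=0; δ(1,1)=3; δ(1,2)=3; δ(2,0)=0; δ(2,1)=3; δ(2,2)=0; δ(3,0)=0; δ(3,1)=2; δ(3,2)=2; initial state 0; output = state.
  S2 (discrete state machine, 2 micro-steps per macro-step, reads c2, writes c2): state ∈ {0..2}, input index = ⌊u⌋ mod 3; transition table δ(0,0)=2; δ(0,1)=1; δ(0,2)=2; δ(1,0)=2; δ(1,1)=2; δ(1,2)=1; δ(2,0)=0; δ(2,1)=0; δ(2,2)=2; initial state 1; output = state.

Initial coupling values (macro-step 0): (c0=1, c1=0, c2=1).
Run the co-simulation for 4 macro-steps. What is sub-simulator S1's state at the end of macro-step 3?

S1 state at macro-step 3 = 3

macro 1: S0 reads c1=0 → after 1×micro: 1; S1 reads c0=1 → after 1×micro: 1; S2 reads c2=1 → after 2×micro: 0 ⇒ (c0=1, c1=1, c2=0)
macro 2: S0 reads c1=1 → after 1×micro: 0; S1 reads c0=0 → after 1×micro: 0; S2 reads c2=0 → after 2×micro: 0 ⇒ (c0=0, c1=0, c2=0)
macro 3: S0 reads c1=0 → after 1×micro: 2; S1 reads c0=2 → after 1×micro: 3; S2 reads c2=0 → after 2×micro: 0 ⇒ (c0=2, c1=3, c2=0)
macro 4: S0 reads c1=3 → after 1×micro: 3; S1 reads c0=3 → after 1×micro: 0; S2 reads c2=0 → after 2×micro: 0 ⇒ (c0=3, c1=0, c2=0)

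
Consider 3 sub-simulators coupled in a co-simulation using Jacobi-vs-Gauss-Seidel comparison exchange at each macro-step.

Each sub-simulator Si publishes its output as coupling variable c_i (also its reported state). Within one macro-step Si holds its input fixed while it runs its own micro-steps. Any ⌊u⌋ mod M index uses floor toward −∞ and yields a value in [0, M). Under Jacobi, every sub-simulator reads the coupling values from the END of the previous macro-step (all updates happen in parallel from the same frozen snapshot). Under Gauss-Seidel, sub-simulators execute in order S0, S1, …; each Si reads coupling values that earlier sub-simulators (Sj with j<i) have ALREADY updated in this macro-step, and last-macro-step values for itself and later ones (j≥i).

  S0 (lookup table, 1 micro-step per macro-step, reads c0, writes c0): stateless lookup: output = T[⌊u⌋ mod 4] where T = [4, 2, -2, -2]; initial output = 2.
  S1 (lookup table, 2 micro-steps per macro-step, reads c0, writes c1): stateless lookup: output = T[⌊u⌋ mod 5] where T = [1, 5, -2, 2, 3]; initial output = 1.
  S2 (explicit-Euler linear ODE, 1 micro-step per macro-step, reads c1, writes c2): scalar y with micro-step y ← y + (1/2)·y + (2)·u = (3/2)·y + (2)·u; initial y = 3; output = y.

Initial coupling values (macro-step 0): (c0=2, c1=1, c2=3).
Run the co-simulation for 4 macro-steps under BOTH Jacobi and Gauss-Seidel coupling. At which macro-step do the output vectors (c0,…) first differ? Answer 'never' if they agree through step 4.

[Jacobi] macro 1: S0 reads c0=2 → after 1×micro: -2; S1 reads c0=2 → after 2×micro: -2; S2 reads c1=1 → after 1×micro: 13/2 ⇒ (c0=-2, c1=-2, c2=13/2)
[Jacobi] macro 2: S0 reads c0=-2 → after 1×micro: -2; S1 reads c0=-2 → after 2×micro: 2; S2 reads c1=-2 → after 1×micro: 23/4 ⇒ (c0=-2, c1=2, c2=23/4)
[Jacobi] macro 3: S0 reads c0=-2 → after 1×micro: -2; S1 reads c0=-2 → after 2×micro: 2; S2 reads c1=2 → after 1×micro: 101/8 ⇒ (c0=-2, c1=2, c2=101/8)
[Jacobi] macro 4: S0 reads c0=-2 → after 1×micro: -2; S1 reads c0=-2 → after 2×micro: 2; S2 reads c1=2 → after 1×micro: 367/16 ⇒ (c0=-2, c1=2, c2=367/16)
[Gauss-Seidel] macro 1: S0 reads c0=2 → after 1×micro: -2; S1 reads c0=-2 → after 2×micro: 2; S2 reads c1=2 → after 1×micro: 17/2 ⇒ (c0=-2, c1=2, c2=17/2)
[Gauss-Seidel] macro 2: S0 reads c0=-2 → after 1×micro: -2; S1 reads c0=-2 → after 2×micro: 2; S2 reads c1=2 → after 1×micro: 67/4 ⇒ (c0=-2, c1=2, c2=67/4)
[Gauss-Seidel] macro 3: S0 reads c0=-2 → after 1×micro: -2; S1 reads c0=-2 → after 2×micro: 2; S2 reads c1=2 → after 1×micro: 233/8 ⇒ (c0=-2, c1=2, c2=233/8)
[Gauss-Seidel] macro 4: S0 reads c0=-2 → after 1×micro: -2; S1 reads c0=-2 → after 2×micro: 2; S2 reads c1=2 → after 1×micro: 763/16 ⇒ (c0=-2, c1=2, c2=763/16)

first divergence at macro-step: 1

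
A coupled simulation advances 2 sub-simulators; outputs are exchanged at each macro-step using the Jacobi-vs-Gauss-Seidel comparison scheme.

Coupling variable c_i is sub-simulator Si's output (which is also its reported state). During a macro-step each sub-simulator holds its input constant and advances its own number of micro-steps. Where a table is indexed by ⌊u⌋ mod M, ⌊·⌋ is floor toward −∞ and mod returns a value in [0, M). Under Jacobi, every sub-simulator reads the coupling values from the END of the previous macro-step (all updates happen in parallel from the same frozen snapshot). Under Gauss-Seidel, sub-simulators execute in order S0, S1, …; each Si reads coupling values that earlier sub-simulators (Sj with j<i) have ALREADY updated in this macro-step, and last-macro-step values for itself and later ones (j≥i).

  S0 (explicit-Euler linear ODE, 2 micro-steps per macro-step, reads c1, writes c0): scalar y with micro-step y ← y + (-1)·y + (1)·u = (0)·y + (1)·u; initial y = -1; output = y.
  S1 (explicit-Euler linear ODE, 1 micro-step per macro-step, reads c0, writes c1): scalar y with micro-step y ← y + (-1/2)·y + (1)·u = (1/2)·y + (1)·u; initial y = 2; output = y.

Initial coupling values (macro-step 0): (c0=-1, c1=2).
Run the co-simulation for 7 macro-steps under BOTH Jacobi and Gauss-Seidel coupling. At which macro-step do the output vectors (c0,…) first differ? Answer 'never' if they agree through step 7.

[Jacobi] macro 1: S0 reads c1=2 → after 2×micro: 2; S1 reads c0=-1 → after 1×micro: 0 ⇒ (c0=2, c1=0)
[Jacobi] macro 2: S0 reads c1=0 → after 2×micro: 0; S1 reads c0=2 → after 1×micro: 2 ⇒ (c0=0, c1=2)
[Jacobi] macro 3: S0 reads c1=2 → after 2×micro: 2; S1 reads c0=0 → after 1×micro: 1 ⇒ (c0=2, c1=1)
[Jacobi] macro 4: S0 reads c1=1 → after 2×micro: 1; S1 reads c0=2 → after 1×micro: 5/2 ⇒ (c0=1, c1=5/2)
[Jacobi] macro 5: S0 reads c1=5/2 → after 2×micro: 5/2; S1 reads c0=1 → after 1×micro: 9/4 ⇒ (c0=5/2, c1=9/4)
[Jacobi] macro 6: S0 reads c1=9/4 → after 2×micro: 9/4; S1 reads c0=5/2 → after 1×micro: 29/8 ⇒ (c0=9/4, c1=29/8)
[Jacobi] macro 7: S0 reads c1=29/8 → after 2×micro: 29/8; S1 reads c0=9/4 → after 1×micro: 65/16 ⇒ (c0=29/8, c1=65/16)
[Gauss-Seidel] macro 1: S0 reads c1=2 → after 2×micro: 2; S1 reads c0=2 → after 1×micro: 3 ⇒ (c0=2, c1=3)
[Gauss-Seidel] macro 2: S0 reads c1=3 → after 2×micro: 3; S1 reads c0=3 → after 1×micro: 9/2 ⇒ (c0=3, c1=9/2)
[Gauss-Seidel] macro 3: S0 reads c1=9/2 → after 2×micro: 9/2; S1 reads c0=9/2 → after 1×micro: 27/4 ⇒ (c0=9/2, c1=27/4)
[Gauss-Seidel] macro 4: S0 reads c1=27/4 → after 2×micro: 27/4; S1 reads c0=27/4 → after 1×micro: 81/8 ⇒ (c0=27/4, c1=81/8)
[Gauss-Seidel] macro 5: S0 reads c1=81/8 → after 2×micro: 81/8; S1 reads c0=81/8 → after 1×micro: 243/16 ⇒ (c0=81/8, c1=243/16)
[Gauss-Seidel] macro 6: S0 reads c1=243/16 → after 2×micro: 243/16; S1 reads c0=243/16 → after 1×micro: 729/32 ⇒ (c0=243/16, c1=729/32)
[Gauss-Seidel] macro 7: S0 reads c1=729/32 → after 2×micro: 729/32; S1 reads c0=729/32 → after 1×micro: 2187/64 ⇒ (c0=729/32, c1=2187/64)

first divergence at macro-step: 1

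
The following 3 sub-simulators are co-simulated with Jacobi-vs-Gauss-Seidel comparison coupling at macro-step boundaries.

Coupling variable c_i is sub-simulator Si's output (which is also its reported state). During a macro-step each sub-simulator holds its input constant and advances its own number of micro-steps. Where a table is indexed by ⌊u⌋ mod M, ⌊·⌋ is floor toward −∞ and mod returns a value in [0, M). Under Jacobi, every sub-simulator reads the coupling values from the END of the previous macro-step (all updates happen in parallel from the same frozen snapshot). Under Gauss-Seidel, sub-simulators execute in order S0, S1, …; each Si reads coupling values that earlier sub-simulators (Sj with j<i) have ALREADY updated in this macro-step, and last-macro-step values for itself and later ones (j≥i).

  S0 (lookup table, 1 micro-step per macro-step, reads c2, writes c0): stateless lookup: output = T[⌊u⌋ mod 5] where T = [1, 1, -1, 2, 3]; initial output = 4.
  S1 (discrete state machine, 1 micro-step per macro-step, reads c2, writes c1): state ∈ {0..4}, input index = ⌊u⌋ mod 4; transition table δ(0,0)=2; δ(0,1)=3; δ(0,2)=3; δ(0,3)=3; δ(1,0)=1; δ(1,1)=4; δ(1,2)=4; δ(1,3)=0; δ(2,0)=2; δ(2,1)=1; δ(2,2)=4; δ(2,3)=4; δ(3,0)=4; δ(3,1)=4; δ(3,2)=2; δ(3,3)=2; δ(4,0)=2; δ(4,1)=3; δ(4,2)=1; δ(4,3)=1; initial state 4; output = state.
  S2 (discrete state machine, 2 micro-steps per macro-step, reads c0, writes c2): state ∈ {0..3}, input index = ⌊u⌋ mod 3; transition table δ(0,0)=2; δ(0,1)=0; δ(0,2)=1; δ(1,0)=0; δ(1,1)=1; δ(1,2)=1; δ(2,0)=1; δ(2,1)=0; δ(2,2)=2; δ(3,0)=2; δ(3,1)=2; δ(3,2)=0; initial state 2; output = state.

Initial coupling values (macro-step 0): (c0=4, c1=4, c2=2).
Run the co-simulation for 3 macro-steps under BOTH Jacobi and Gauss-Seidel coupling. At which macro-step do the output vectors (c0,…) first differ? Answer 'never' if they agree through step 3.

[Jacobi] macro 1: S0 reads c2=2 → after 1×micro: -1; S1 reads c2=2 → after 1×micro: 1; S2 reads c0=4 → after 2×micro: 0 ⇒ (c0=-1, c1=1, c2=0)
[Jacobi] macro 2: S0 reads c2=0 → after 1×micro: 1; S1 reads c2=0 → after 1×micro: 1; S2 reads c0=-1 → after 2×micro: 1 ⇒ (c0=1, c1=1, c2=1)
[Jacobi] macro 3: S0 reads c2=1 → after 1×micro: 1; S1 reads c2=1 → after 1×micro: 4; S2 reads c0=1 → after 2×micro: 1 ⇒ (c0=1, c1=4, c2=1)
[Gauss-Seidel] macro 1: S0 reads c2=2 → after 1×micro: -1; S1 reads c2=2 → after 1×micro: 1; S2 reads c0=-1 → after 2×micro: 2 ⇒ (c0=-1, c1=1, c2=2)
[Gauss-Seidel] macro 2: S0 reads c2=2 → after 1×micro: -1; S1 reads c2=2 → after 1×micro: 4; S2 reads c0=-1 → after 2×micro: 2 ⇒ (c0=-1, c1=4, c2=2)
[Gauss-Seidel] macro 3: S0 reads c2=2 → after 1×micro: -1; S1 reads c2=2 → after 1×micro: 1; S2 reads c0=-1 → after 2×micro: 2 ⇒ (c0=-1, c1=1, c2=2)

first divergence at macro-step: 1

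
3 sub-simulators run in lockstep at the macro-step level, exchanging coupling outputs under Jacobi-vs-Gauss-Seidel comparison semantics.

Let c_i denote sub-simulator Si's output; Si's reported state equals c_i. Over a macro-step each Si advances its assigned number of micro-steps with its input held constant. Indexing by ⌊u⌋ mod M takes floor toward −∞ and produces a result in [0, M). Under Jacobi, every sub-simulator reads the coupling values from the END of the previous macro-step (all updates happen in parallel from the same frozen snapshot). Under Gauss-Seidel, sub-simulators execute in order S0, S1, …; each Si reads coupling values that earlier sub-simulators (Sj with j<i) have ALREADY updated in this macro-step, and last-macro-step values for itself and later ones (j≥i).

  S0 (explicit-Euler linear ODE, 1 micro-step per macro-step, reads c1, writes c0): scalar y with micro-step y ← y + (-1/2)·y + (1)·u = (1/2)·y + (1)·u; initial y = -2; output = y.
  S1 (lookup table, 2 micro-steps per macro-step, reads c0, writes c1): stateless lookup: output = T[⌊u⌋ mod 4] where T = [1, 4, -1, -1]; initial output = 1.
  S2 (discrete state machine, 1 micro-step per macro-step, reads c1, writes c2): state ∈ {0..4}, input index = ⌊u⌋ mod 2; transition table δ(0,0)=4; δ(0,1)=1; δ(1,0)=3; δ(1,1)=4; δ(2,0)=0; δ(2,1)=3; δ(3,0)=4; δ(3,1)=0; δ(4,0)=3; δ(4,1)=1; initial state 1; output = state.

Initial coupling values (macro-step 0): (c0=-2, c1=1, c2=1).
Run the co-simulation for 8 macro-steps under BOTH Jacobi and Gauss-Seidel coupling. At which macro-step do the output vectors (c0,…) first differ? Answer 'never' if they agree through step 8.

[Jacobi] macro 1: S0 reads c1=1 → after 1×micro: 0; S1 reads c0=-2 → after 2×micro: -1; S2 reads c1=1 → after 1×micro: 4 ⇒ (c0=0, c1=-1, c2=4)
[Jacobi] macro 2: S0 reads c1=-1 → after 1×micro: -1; S1 reads c0=0 → after 2×micro: 1; S2 reads c1=-1 → after 1×micro: 1 ⇒ (c0=-1, c1=1, c2=1)
[Jacobi] macro 3: S0 reads c1=1 → after 1×micro: 1/2; S1 reads c0=-1 → after 2×micro: -1; S2 reads c1=1 → after 1×micro: 4 ⇒ (c0=1/2, c1=-1, c2=4)
[Jacobi] macro 4: S0 reads c1=-1 → after 1×micro: -3/4; S1 reads c0=1/2 → after 2×micro: 1; S2 reads c1=-1 → after 1×micro: 1 ⇒ (c0=-3/4, c1=1, c2=1)
[Jacobi] macro 5: S0 reads c1=1 → after 1×micro: 5/8; S1 reads c0=-3/4 → after 2×micro: -1; S2 reads c1=1 → after 1×micro: 4 ⇒ (c0=5/8, c1=-1, c2=4)
[Jacobi] macro 6: S0 reads c1=-1 → after 1×micro: -11/16; S1 reads c0=5/8 → after 2×micro: 1; S2 reads c1=-1 → after 1×micro: 1 ⇒ (c0=-11/16, c1=1, c2=1)
[Jacobi] macro 7: S0 reads c1=1 → after 1×micro: 21/32; S1 reads c0=-11/16 → after 2×micro: -1; S2 reads c1=1 → after 1×micro: 4 ⇒ (c0=21/32, c1=-1, c2=4)
[Jacobi] macro 8: S0 reads c1=-1 → after 1×micro: -43/64; S1 reads c0=21/32 → after 2×micro: 1; S2 reads c1=-1 → after 1×micro: 1 ⇒ (c0=-43/64, c1=1, c2=1)
[Gauss-Seidel] macro 1: S0 reads c1=1 → after 1×micro: 0; S1 reads c0=0 → after 2×micro: 1; S2 reads c1=1 → after 1×micro: 4 ⇒ (c0=0, c1=1, c2=4)
[Gauss-Seidel] macro 2: S0 reads c1=1 → after 1×micro: 1; S1 reads c0=1 → after 2×micro: 4; S2 reads c1=4 → after 1×micro: 3 ⇒ (c0=1, c1=4, c2=3)
[Gauss-Seidel] macro 3: S0 reads c1=4 → after 1×micro: 9/2; S1 reads c0=9/2 → after 2×micro: 1; S2 reads c1=1 → after 1×micro: 0 ⇒ (c0=9/2, c1=1, c2=0)
[Gauss-Seidel] macro 4: S0 reads c1=1 → after 1×micro: 13/4; S1 reads c0=13/4 → after 2×micro: -1; S2 reads c1=-1 → after 1×micro: 1 ⇒ (c0=13/4, c1=-1, c2=1)
[Gauss-Seidel] macro 5: S0 reads c1=-1 → after 1×micro: 5/8; S1 reads c0=5/8 → after 2×micro: 1; S2 reads c1=1 → after 1×micro: 4 ⇒ (c0=5/8, c1=1, c2=4)
[Gauss-Seidel] macro 6: S0 reads c1=1 → after 1×micro: 21/16; S1 reads c0=21/16 → after 2×micro: 4; S2 reads c1=4 → after 1×micro: 3 ⇒ (c0=21/16, c1=4, c2=3)
[Gauss-Seidel] macro 7: S0 reads c1=4 → after 1×micro: 149/32; S1 reads c0=149/32 → after 2×micro: 1; S2 reads c1=1 → after 1×micro: 0 ⇒ (c0=149/32, c1=1, c2=0)
[Gauss-Seidel] macro 8: S0 reads c1=1 → after 1×micro: 213/64; S1 reads c0=213/64 → after 2×micro: -1; S2 reads c1=-1 → after 1×micro: 1 ⇒ (c0=213/64, c1=-1, c2=1)

first divergence at macro-step: 1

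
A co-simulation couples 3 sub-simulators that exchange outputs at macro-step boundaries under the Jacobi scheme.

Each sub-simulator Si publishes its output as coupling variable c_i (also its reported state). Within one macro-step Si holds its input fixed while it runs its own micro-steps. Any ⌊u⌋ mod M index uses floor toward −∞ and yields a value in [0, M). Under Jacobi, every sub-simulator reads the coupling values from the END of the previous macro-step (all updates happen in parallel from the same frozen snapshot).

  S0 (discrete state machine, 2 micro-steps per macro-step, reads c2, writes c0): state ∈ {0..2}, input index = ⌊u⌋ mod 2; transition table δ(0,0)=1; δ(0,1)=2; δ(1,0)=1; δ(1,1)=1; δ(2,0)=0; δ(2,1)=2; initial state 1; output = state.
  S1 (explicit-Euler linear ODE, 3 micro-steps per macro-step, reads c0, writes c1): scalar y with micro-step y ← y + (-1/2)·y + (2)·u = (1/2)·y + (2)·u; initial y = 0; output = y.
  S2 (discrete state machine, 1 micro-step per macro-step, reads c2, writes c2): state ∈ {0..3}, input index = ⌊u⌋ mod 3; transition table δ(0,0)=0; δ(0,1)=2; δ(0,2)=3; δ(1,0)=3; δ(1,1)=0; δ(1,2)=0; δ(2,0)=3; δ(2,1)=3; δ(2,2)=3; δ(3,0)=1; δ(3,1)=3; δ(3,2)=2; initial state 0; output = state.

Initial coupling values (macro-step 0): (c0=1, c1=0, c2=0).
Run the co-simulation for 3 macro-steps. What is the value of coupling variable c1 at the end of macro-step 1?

c1 at macro-step 1 = 7/2

macro 1: S0 reads c2=0 → after 2×micro: 1; S1 reads c0=1 → after 3×micro: 7/2; S2 reads c2=0 → after 1×micro: 0 ⇒ (c0=1, c1=7/2, c2=0)
macro 2: S0 reads c2=0 → after 2×micro: 1; S1 reads c0=1 → after 3×micro: 63/16; S2 reads c2=0 → after 1×micro: 0 ⇒ (c0=1, c1=63/16, c2=0)
macro 3: S0 reads c2=0 → after 2×micro: 1; S1 reads c0=1 → after 3×micro: 511/128; S2 reads c2=0 → after 1×micro: 0 ⇒ (c0=1, c1=511/128, c2=0)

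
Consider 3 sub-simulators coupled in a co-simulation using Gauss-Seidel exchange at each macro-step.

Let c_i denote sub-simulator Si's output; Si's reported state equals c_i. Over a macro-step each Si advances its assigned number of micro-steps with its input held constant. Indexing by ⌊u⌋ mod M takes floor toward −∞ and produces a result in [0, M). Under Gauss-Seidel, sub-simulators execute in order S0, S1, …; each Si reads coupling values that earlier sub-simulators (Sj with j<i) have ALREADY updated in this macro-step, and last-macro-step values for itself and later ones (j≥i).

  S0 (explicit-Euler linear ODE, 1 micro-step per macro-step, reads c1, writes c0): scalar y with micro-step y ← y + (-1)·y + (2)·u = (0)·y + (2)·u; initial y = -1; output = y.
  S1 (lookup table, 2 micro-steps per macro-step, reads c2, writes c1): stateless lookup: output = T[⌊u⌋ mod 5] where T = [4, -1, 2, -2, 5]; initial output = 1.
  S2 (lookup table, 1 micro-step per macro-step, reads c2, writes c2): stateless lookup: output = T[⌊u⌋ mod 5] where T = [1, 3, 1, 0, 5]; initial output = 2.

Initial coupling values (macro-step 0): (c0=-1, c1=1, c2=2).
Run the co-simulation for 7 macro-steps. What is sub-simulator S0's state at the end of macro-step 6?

S0 state at macro-step 6 = -2

macro 1: S0 reads c1=1 → after 1×micro: 2; S1 reads c2=2 → after 2×micro: 2; S2 reads c2=2 → after 1×micro: 1 ⇒ (c0=2, c1=2, c2=1)
macro 2: S0 reads c1=2 → after 1×micro: 4; S1 reads c2=1 → after 2×micro: -1; S2 reads c2=1 → after 1×micro: 3 ⇒ (c0=4, c1=-1, c2=3)
macro 3: S0 reads c1=-1 → after 1×micro: -2; S1 reads c2=3 → after 2×micro: -2; S2 reads c2=3 → after 1×micro: 0 ⇒ (c0=-2, c1=-2, c2=0)
macro 4: S0 reads c1=-2 → after 1×micro: -4; S1 reads c2=0 → after 2×micro: 4; S2 reads c2=0 → after 1×micro: 1 ⇒ (c0=-4, c1=4, c2=1)
macro 5: S0 reads c1=4 → after 1×micro: 8; S1 reads c2=1 → after 2×micro: -1; S2 reads c2=1 → after 1×micro: 3 ⇒ (c0=8, c1=-1, c2=3)
macro 6: S0 reads c1=-1 → after 1×micro: -2; S1 reads c2=3 → after 2×micro: -2; S2 reads c2=3 → after 1×micro: 0 ⇒ (c0=-2, c1=-2, c2=0)
macro 7: S0 reads c1=-2 → after 1×micro: -4; S1 reads c2=0 → after 2×micro: 4; S2 reads c2=0 → after 1×micro: 1 ⇒ (c0=-4, c1=4, c2=1)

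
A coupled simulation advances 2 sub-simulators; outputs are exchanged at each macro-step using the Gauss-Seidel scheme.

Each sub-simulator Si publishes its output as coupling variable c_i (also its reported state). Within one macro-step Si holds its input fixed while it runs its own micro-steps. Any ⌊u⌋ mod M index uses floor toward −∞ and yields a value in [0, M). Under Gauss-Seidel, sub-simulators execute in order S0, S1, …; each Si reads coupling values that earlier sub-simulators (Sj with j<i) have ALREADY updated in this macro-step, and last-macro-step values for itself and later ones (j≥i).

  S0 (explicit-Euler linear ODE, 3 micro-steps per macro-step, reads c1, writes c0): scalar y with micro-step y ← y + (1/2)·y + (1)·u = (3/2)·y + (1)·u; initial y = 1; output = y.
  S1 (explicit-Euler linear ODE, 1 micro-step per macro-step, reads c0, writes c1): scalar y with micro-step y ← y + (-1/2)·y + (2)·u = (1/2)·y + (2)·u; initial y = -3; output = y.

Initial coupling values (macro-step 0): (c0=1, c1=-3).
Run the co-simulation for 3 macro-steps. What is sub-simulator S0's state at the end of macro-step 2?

S0 state at macro-step 2 = -9417/64

macro 1: S0 reads c1=-3 → after 3×micro: -87/8; S1 reads c0=-87/8 → after 1×micro: -93/4 ⇒ (c0=-87/8, c1=-93/4)
macro 2: S0 reads c1=-93/4 → after 3×micro: -9417/64; S1 reads c0=-9417/64 → after 1×micro: -9789/32 ⇒ (c0=-9417/64, c1=-9789/32)
macro 3: S0 reads c1=-9789/32 → after 3×micro: -998223/512; S1 reads c0=-998223/512 → after 1×micro: -1037379/256 ⇒ (c0=-998223/512, c1=-1037379/256)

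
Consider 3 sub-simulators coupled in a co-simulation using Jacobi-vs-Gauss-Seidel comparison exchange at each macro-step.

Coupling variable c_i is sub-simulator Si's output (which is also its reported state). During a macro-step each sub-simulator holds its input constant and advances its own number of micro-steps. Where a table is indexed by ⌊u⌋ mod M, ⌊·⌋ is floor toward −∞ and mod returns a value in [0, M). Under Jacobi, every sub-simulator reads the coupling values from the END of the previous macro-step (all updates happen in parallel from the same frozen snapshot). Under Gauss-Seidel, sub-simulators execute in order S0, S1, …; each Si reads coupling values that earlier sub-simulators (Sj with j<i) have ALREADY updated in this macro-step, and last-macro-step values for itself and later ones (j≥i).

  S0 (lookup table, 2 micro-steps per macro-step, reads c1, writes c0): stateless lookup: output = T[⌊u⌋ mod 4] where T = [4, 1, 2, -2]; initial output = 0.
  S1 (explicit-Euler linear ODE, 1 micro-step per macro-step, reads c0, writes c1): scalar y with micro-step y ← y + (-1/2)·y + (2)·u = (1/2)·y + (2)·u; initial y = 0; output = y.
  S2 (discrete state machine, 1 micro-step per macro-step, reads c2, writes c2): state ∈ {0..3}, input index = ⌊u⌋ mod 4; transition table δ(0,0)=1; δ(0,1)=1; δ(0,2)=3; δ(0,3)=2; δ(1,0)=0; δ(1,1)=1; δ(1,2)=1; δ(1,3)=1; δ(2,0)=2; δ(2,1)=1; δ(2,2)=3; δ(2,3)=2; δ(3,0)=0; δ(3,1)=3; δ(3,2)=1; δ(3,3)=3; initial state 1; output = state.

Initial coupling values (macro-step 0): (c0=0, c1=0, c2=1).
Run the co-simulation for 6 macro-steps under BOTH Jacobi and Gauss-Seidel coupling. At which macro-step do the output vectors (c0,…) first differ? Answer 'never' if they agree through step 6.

[Jacobi] macro 1: S0 reads c1=0 → after 2×micro: 4; S1 reads c0=0 → after 1×micro: 0; S2 reads c2=1 → after 1×micro: 1 ⇒ (c0=4, c1=0, c2=1)
[Jacobi] macro 2: S0 reads c1=0 → after 2×micro: 4; S1 reads c0=4 → after 1×micro: 8; S2 reads c2=1 → after 1×micro: 1 ⇒ (c0=4, c1=8, c2=1)
[Jacobi] macro 3: S0 reads c1=8 → after 2×micro: 4; S1 reads c0=4 → after 1×micro: 12; S2 reads c2=1 → after 1×micro: 1 ⇒ (c0=4, c1=12, c2=1)
[Jacobi] macro 4: S0 reads c1=12 → after 2×micro: 4; S1 reads c0=4 → after 1×micro: 14; S2 reads c2=1 → after 1×micro: 1 ⇒ (c0=4, c1=14, c2=1)
[Jacobi] macro 5: S0 reads c1=14 → after 2×micro: 2; S1 reads c0=4 → after 1×micro: 15; S2 reads c2=1 → after 1×micro: 1 ⇒ (c0=2, c1=15, c2=1)
[Jacobi] macro 6: S0 reads c1=15 → after 2×micro: -2; S1 reads c0=2 → after 1×micro: 23/2; S2 reads c2=1 → after 1×micro: 1 ⇒ (c0=-2, c1=23/2, c2=1)
[Gauss-Seidel] macro 1: S0 reads c1=0 → after 2×micro: 4; S1 reads c0=4 → after 1×micro: 8; S2 reads c2=1 → after 1×micro: 1 ⇒ (c0=4, c1=8, c2=1)
[Gauss-Seidel] macro 2: S0 reads c1=8 → after 2×micro: 4; S1 reads c0=4 → after 1×micro: 12; S2 reads c2=1 → after 1×micro: 1 ⇒ (c0=4, c1=12, c2=1)
[Gauss-Seidel] macro 3: S0 reads c1=12 → after 2×micro: 4; S1 reads c0=4 → after 1×micro: 14; S2 reads c2=1 → after 1×micro: 1 ⇒ (c0=4, c1=14, c2=1)
[Gauss-Seidel] macro 4: S0 reads c1=14 → after 2×micro: 2; S1 reads c0=2 → after 1×micro: 11; S2 reads c2=1 → after 1×micro: 1 ⇒ (c0=2, c1=11, c2=1)
[Gauss-Seidel] macro 5: S0 reads c1=11 → after 2×micro: -2; S1 reads c0=-2 → after 1×micro: 3/2; S2 reads c2=1 → after 1×micro: 1 ⇒ (c0=-2, c1=3/2, c2=1)
[Gauss-Seidel] macro 6: S0 reads c1=3/2 → after 2×micro: 1; S1 reads c0=1 → after 1×micro: 11/4; S2 reads c2=1 → after 1×micro: 1 ⇒ (c0=1, c1=11/4, c2=1)

first divergence at macro-step: 1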